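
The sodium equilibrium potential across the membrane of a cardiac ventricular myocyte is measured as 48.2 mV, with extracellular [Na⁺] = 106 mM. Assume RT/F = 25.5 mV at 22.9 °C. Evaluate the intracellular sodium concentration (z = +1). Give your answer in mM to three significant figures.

Nernst: E = (25.5/1) · ln([out]/[in]), so ln([out]/[in]) = 48.2 × 1 / 25.5 = 1.8902.
[out]/[in] = e^(1.8902) = 6.621.
[in] = 106 / 6.621 = 16.01 mM.

16.0 mM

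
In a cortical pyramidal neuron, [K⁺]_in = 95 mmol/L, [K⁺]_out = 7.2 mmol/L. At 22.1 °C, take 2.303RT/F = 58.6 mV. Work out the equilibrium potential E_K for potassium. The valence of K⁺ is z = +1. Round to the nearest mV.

E = (58.6/z) · log₁₀([K⁺]_out/[K⁺]_in) with z = +1.
= (58.6/1) · log₁₀(7.2/95) = 58.60 · log₁₀(0.07579)
= 58.60 · (-1.1204) = -65.65 mV

-66 mV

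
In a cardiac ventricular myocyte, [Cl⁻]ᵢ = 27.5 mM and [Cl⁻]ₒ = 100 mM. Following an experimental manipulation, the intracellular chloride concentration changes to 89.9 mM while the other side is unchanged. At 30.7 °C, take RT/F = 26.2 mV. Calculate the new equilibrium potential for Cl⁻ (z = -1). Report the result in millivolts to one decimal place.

After the shift: [Cl⁻]_out = 100, [Cl⁻]_in = 89.9 mM.
E_new = (26.2/-1)·ln(100/89.9) = -26.20 · (0.1065) = -2.79 mV

-2.8 mV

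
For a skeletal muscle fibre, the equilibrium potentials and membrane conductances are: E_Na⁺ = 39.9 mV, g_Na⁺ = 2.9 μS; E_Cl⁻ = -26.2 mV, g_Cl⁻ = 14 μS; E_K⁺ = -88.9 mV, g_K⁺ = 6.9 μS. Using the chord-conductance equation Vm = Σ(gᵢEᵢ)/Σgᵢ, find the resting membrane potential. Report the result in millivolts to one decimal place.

Σ gᵢEᵢ = 2.9·(39.9) + 14·(-26.2) + 6.9·(-88.9) = -864.50
Σ gᵢ = 2.9 + 14 + 6.9 = 23.8
Vm = -864.50 / 23.8 = -36.32 mV

-36.3 mV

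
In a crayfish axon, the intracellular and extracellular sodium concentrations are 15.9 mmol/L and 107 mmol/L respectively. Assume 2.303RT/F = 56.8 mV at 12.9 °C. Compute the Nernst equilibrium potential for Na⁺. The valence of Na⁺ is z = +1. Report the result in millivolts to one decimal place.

E = (56.8/z) · log₁₀([Na⁺]_out/[Na⁺]_in) with z = +1.
= (56.8/1) · log₁₀(107/15.9) = 56.80 · log₁₀(6.73)
= 56.80 · (0.8280) = 47.03 mV

47.0 mV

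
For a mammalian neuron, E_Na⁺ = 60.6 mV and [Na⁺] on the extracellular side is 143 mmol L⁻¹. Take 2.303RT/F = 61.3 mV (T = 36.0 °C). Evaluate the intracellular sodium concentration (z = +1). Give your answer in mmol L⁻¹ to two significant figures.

Nernst: E = (61.3/1) · log₁₀([out]/[in]), so log₁₀([out]/[in]) = 60.6 × 1 / 61.3 = 0.9886.
[out]/[in] = 10^(0.9886) = 9.74.
[in] = 143 / 9.74 = 14.68 mmol L⁻¹.

15 mmol L⁻¹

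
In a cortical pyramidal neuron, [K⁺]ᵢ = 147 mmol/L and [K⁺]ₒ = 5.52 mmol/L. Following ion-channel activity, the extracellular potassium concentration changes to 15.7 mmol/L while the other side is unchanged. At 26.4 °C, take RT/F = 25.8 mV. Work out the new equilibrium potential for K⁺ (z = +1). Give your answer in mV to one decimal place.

After the shift: [K⁺]_out = 15.7, [K⁺]_in = 147 mmol/L.
E_new = (25.8/1)·ln(15.7/147) = 25.80 · (-2.2368) = -57.71 mV

-57.7 mV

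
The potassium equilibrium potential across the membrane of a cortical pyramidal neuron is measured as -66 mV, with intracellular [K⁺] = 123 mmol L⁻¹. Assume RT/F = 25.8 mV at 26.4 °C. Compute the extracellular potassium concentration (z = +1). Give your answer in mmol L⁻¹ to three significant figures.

9.53 mmol L⁻¹

Nernst: E = (25.8/1) · ln([out]/[in]), so ln([out]/[in]) = -66.0 × 1 / 25.8 = -2.5581.
[out]/[in] = e^(-2.5581) = 0.07745.
[out] = 0.07745 × 123 = 9.526 mmol L⁻¹.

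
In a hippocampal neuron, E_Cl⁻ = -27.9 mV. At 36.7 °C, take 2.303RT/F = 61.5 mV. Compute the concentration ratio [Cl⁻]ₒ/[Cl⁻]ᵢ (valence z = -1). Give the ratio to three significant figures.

2.84

log₁₀([out]/[in]) = E·z/(61.5) = -27.9 × -1 / 61.5 = 0.4537
[out]/[in] = 10^(0.4537) = 2.842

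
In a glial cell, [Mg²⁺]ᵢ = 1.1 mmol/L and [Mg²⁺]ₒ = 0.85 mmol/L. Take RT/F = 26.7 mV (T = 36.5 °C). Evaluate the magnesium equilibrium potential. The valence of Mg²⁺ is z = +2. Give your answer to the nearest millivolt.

E = (26.7/z) · ln([Mg²⁺]_out/[Mg²⁺]_in) with z = +2.
= (26.7/2) · ln(0.85/1.1) = 13.35 · ln(0.7727)
= 13.35 · (-0.2578) = -3.44 mV

-3 mV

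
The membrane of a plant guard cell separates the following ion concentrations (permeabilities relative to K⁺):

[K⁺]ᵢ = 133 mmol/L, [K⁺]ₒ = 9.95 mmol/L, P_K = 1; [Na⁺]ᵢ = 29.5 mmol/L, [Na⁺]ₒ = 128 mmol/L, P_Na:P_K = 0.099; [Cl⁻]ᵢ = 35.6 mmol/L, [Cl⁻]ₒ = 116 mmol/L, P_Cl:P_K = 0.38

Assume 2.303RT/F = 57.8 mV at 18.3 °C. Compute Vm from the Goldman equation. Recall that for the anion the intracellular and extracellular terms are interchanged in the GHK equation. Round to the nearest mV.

Vm = 57.8 · log₁₀[(Σ P·[cation]ₒ + Σ P·[anion]ᵢ) / (Σ P·[cation]ᵢ + Σ P·[anion]ₒ)]
Numerator = 1×9.95 + 0.099×128 + 0.38×35.6 = 36.15
Denominator = 1×133 + 0.099×29.5 + 0.38×116 = 180
Vm = 57.8 · log₁₀(0.20083) = 57.8 × (-0.6972) = -40.30 mV

-40 mV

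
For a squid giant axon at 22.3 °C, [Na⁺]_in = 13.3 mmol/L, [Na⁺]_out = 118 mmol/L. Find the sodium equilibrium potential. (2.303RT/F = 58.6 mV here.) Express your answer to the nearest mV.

56 mV

E = (58.6/z) · log₁₀([Na⁺]_out/[Na⁺]_in) with z = +1.
= (58.6/1) · log₁₀(118/13.3) = 58.60 · log₁₀(8.872)
= 58.60 · (0.9480) = 55.55 mV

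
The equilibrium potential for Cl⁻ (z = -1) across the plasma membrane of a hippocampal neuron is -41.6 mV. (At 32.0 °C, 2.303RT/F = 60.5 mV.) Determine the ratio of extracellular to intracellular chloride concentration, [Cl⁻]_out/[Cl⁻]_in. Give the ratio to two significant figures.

4.9

log₁₀([out]/[in]) = E·z/(60.5) = -41.6 × -1 / 60.5 = 0.6876
[out]/[in] = 10^(0.6876) = 4.871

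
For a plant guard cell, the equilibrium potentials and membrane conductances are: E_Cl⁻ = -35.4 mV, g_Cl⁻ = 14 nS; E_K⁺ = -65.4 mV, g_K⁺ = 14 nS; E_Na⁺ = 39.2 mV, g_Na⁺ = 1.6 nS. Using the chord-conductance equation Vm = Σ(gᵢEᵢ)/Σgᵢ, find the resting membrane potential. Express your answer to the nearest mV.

Σ gᵢEᵢ = 14·(-35.4) + 14·(-65.4) + 1.6·(39.2) = -1348.48
Σ gᵢ = 14 + 14 + 1.6 = 29.6
Vm = -1348.48 / 29.6 = -45.56 mV

-46 mV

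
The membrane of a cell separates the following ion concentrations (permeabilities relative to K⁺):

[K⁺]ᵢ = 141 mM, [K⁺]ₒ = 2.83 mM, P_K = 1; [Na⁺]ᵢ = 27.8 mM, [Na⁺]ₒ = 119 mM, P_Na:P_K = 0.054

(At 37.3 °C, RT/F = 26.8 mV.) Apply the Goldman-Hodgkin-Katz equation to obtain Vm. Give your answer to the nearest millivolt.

-73 mV

Vm = 26.8 · ln[(Σ P·[cation]ₒ + Σ P·[anion]ᵢ) / (Σ P·[cation]ᵢ + Σ P·[anion]ₒ)]
Numerator = 1×2.83 + 0.054×119 = 9.256
Denominator = 1×141 + 0.054×27.8 = 142.5
Vm = 26.8 · ln(0.064954) = 26.8 × (-2.7341) = -73.27 mV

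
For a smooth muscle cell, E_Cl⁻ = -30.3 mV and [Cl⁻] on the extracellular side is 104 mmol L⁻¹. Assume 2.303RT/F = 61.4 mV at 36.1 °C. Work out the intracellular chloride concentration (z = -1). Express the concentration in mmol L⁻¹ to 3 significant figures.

Nernst: E = (61.4/-1) · log₁₀([out]/[in]), so log₁₀([out]/[in]) = -30.3 × -1 / 61.4 = 0.4935.
[out]/[in] = 10^(0.4935) = 3.115.
[in] = 104 / 3.115 = 33.38 mmol L⁻¹.

33.4 mmol L⁻¹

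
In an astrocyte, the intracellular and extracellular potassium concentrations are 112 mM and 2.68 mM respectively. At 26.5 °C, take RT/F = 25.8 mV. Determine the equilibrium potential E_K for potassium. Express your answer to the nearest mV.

-96 mV

E = (25.8/z) · ln([K⁺]_out/[K⁺]_in) with z = +1.
= (25.8/1) · ln(2.68/112) = 25.80 · ln(0.02393)
= 25.80 · (-3.7327) = -96.30 mV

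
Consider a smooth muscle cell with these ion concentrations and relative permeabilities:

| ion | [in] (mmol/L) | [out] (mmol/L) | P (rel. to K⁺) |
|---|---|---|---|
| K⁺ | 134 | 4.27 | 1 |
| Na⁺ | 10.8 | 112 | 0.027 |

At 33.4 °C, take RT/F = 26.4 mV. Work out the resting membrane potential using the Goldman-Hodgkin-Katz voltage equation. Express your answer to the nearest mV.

-77 mV

Vm = 26.4 · ln[(Σ P·[cation]ₒ + Σ P·[anion]ᵢ) / (Σ P·[cation]ᵢ + Σ P·[anion]ₒ)]
Numerator = 1×4.27 + 0.027×112 = 7.294
Denominator = 1×134 + 0.027×10.8 = 134.3
Vm = 26.4 · ln(0.054315) = 26.4 × (-2.9130) = -76.90 mV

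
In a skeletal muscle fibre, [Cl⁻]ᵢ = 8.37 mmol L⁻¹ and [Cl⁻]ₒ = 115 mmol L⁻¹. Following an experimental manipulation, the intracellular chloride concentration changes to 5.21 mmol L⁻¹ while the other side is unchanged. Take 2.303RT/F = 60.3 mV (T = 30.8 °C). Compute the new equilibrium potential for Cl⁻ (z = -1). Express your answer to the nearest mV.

After the shift: [Cl⁻]_out = 115, [Cl⁻]_in = 5.21 mmol L⁻¹.
E_new = (60.3/-1)·log₁₀(115/5.21) = -60.30 · (1.3439) = -81.03 mV

-81 mV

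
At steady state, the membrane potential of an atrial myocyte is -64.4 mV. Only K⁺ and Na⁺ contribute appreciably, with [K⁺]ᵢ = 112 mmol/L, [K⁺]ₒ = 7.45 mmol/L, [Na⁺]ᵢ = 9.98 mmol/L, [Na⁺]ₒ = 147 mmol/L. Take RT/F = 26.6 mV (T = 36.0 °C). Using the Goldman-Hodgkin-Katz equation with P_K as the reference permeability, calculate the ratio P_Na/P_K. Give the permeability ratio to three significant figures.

0.0171

Let α = P_Na/P_K. GHK: Vm = 26.6·ln[(Kₒ + α·Naₒ)/(Kᵢ + α·Naᵢ)].
e^(Vm/26.6) = e^(-64.4/26.6) = 0.088828
So 0.088828·(Kᵢ + α·Naᵢ) = Kₒ + α·Naₒ → α = (0.088828·112.0 − 7.45) / (147.0 − 0.088828·9.98)
α = (9.949 − 7.45) / (147.0 − 0.8865) = 2.499/146.1 = 0.0171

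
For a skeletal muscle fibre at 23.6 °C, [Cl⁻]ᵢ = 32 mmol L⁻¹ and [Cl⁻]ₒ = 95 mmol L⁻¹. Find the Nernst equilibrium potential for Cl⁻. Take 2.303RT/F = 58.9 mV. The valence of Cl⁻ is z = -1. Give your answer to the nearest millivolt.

E = (58.9/z) · log₁₀([Cl⁻]_out/[Cl⁻]_in) with z = -1.
For an anion, dividing by z = -1 reverses the sign.
= (58.9/-1) · log₁₀(95/32) = -58.90 · log₁₀(2.969)
= -58.90 · (0.4726) = -27.83 mV

-28 mV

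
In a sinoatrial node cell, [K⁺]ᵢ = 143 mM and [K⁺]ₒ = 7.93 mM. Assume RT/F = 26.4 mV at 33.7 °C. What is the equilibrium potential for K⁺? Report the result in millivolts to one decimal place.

-76.4 mV

E = (26.4/z) · ln([K⁺]_out/[K⁺]_in) with z = +1.
= (26.4/1) · ln(7.93/143) = 26.40 · ln(0.05545)
= 26.40 · (-2.8922) = -76.35 mV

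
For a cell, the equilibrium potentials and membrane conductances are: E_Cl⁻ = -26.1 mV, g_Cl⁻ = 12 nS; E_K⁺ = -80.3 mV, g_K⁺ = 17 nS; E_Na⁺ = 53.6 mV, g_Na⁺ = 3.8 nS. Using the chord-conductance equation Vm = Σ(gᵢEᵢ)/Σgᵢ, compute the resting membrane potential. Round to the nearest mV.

-45 mV

Σ gᵢEᵢ = 12·(-26.1) + 17·(-80.3) + 3.8·(53.6) = -1474.62
Σ gᵢ = 12 + 17 + 3.8 = 32.8
Vm = -1474.62 / 32.8 = -44.96 mV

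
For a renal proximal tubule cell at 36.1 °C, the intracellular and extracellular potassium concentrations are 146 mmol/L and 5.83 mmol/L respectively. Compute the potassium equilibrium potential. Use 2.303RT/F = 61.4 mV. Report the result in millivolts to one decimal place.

-85.9 mV

E = (61.4/z) · log₁₀([K⁺]_out/[K⁺]_in) with z = +1.
= (61.4/1) · log₁₀(5.83/146) = 61.40 · log₁₀(0.03993)
= 61.40 · (-1.3987) = -85.88 mV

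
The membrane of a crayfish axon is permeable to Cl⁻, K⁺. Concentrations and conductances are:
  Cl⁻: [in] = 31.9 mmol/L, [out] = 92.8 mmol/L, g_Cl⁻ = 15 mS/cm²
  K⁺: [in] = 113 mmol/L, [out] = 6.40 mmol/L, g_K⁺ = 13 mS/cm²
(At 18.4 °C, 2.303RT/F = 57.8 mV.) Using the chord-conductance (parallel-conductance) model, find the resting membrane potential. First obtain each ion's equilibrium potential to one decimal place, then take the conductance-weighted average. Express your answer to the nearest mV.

-48 mV

E_Cl⁻ = (57.8/-1)·log₁₀(92.8/31.9) = -26.8 mV
E_K⁺ = (57.8/1)·log₁₀(6.40/113) = -72.1 mV
Vm = (Σ gᵢEᵢ)/(Σ gᵢ) = (15·-26.8 + 13·-72.1) / (15 + 13)
= -1339.30 / 28 = -47.83 mV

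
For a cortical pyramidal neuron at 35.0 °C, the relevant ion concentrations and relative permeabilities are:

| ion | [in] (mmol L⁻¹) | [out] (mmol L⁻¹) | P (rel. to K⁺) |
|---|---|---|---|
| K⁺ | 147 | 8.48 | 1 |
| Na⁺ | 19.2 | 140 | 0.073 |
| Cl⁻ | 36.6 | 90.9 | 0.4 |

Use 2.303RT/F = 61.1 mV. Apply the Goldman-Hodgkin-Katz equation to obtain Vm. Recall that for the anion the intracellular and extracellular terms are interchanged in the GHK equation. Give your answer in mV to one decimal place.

-45.4 mV

Vm = 61.1 · log₁₀[(Σ P·[cation]ₒ + Σ P·[anion]ᵢ) / (Σ P·[cation]ᵢ + Σ P·[anion]ₒ)]
Numerator = 1×8.48 + 0.073×140 + 0.4×36.6 = 33.34
Denominator = 1×147 + 0.073×19.2 + 0.4×90.9 = 184.8
Vm = 61.1 · log₁₀(0.18045) = 61.1 × (-0.7436) = -45.44 mV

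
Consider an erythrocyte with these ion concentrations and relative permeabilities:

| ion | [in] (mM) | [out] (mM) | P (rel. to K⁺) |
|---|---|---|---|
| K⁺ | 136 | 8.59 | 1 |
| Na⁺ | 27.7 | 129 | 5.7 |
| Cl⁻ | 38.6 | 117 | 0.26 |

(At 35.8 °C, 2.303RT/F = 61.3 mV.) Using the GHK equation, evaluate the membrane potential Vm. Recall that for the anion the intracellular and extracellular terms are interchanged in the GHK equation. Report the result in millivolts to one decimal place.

Vm = 61.3 · log₁₀[(Σ P·[cation]ₒ + Σ P·[anion]ᵢ) / (Σ P·[cation]ᵢ + Σ P·[anion]ₒ)]
Numerator = 1×8.59 + 5.7×129 + 0.26×38.6 = 753.9
Denominator = 1×136 + 5.7×27.7 + 0.26×117 = 324.3
Vm = 61.3 · log₁₀(2.3247) = 61.3 × (0.3664) = 22.46 mV

22.5 mV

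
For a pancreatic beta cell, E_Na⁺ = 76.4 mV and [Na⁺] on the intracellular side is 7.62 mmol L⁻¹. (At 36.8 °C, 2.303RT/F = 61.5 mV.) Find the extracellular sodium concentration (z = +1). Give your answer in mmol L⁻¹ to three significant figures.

133 mmol L⁻¹

Nernst: E = (61.5/1) · log₁₀([out]/[in]), so log₁₀([out]/[in]) = 76.4 × 1 / 61.5 = 1.2423.
[out]/[in] = 10^(1.2423) = 17.47.
[out] = 17.47 × 7.62 = 133.1 mmol L⁻¹.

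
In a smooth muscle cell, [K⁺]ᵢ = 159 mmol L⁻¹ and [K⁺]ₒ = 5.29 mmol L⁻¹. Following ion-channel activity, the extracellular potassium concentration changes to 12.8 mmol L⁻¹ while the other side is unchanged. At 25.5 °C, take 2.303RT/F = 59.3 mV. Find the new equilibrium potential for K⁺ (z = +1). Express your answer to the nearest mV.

After the shift: [K⁺]_out = 12.8, [K⁺]_in = 159 mmol L⁻¹.
E_new = (59.3/1)·log₁₀(12.8/159) = 59.30 · (-1.0942) = -64.89 mV

-65 mV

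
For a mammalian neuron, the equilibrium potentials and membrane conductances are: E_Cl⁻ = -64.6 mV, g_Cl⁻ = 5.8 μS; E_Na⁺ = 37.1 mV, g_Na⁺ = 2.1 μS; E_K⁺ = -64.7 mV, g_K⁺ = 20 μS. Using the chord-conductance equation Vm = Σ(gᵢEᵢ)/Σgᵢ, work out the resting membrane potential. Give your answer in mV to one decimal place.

Σ gᵢEᵢ = 5.8·(-64.6) + 2.1·(37.1) + 20·(-64.7) = -1590.77
Σ gᵢ = 5.8 + 2.1 + 20 = 27.9
Vm = -1590.77 / 27.9 = -57.02 mV

-57.0 mV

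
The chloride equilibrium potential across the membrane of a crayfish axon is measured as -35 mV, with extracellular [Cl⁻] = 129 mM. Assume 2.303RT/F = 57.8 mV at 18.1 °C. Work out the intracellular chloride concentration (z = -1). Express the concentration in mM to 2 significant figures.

32 mM

Nernst: E = (57.8/-1) · log₁₀([out]/[in]), so log₁₀([out]/[in]) = -35.0 × -1 / 57.8 = 0.6055.
[out]/[in] = 10^(0.6055) = 4.032.
[in] = 129 / 4.032 = 31.99 mM.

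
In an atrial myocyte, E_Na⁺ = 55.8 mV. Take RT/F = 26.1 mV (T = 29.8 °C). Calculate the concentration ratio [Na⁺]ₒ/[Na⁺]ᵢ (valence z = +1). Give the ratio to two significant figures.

8.5

ln([out]/[in]) = E·z/(26.1) = 55.8 × 1 / 26.1 = 2.1379
[out]/[in] = e^(2.1379) = 8.482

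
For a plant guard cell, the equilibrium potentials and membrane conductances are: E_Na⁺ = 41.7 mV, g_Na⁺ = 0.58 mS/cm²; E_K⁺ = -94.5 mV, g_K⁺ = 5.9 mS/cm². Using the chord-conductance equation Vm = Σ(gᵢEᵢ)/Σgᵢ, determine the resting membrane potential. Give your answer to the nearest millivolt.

Σ gᵢEᵢ = 0.58·(41.7) + 5.9·(-94.5) = -533.36
Σ gᵢ = 0.58 + 5.9 = 6.48
Vm = -533.36 / 6.48 = -82.31 mV

-82 mV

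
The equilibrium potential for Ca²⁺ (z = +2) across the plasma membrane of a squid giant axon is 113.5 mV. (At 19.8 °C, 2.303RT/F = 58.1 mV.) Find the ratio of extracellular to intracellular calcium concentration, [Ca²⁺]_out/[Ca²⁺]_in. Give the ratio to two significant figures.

8100

log₁₀([out]/[in]) = E·z/(58.1) = 113.5 × 2 / 58.1 = 3.9071
[out]/[in] = 10^(3.9071) = 8073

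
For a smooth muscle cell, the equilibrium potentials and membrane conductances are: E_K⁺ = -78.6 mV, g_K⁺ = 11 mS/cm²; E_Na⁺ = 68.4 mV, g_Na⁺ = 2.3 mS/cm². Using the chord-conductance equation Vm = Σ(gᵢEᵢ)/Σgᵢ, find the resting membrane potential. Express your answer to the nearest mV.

-53 mV

Σ gᵢEᵢ = 11·(-78.6) + 2.3·(68.4) = -707.28
Σ gᵢ = 11 + 2.3 = 13.3
Vm = -707.28 / 13.3 = -53.18 mV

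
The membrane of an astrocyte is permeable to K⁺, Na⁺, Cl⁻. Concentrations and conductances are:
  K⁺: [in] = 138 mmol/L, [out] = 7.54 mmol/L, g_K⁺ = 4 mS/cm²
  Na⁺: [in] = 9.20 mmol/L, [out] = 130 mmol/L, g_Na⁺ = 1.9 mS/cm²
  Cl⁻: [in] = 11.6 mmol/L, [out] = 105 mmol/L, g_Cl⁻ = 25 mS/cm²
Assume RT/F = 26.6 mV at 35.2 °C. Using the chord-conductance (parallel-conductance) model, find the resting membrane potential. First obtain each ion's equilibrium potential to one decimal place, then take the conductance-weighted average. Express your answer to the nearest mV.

E_K⁺ = (26.6/1)·ln(7.54/138) = -77.3 mV
E_Na⁺ = (26.6/1)·ln(130/9.20) = 70.4 mV
E_Cl⁻ = (26.6/-1)·ln(105/11.6) = -58.6 mV
Vm = (Σ gᵢEᵢ)/(Σ gᵢ) = (4·-77.3 + 1.9·70.4 + 25·-58.6) / (4 + 1.9 + 25)
= -1640.44 / 30.9 = -53.09 mV

-53 mV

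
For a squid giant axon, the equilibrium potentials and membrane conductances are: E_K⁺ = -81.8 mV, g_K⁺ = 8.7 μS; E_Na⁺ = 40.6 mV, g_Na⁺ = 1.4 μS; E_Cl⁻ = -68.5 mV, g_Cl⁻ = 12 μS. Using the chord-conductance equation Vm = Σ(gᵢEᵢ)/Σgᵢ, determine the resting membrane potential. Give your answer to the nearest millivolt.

Σ gᵢEᵢ = 8.7·(-81.8) + 1.4·(40.6) + 12·(-68.5) = -1476.82
Σ gᵢ = 8.7 + 1.4 + 12 = 22.1
Vm = -1476.82 / 22.1 = -66.82 mV

-67 mV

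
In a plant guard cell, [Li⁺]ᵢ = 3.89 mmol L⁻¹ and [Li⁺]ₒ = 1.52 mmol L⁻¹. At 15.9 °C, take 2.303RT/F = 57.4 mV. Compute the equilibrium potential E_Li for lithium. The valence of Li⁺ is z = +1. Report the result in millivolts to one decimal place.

E = (57.4/z) · log₁₀([Li⁺]_out/[Li⁺]_in) with z = +1.
= (57.4/1) · log₁₀(1.52/3.89) = 57.40 · log₁₀(0.3907)
= 57.40 · (-0.4081) = -23.43 mV

-23.4 mV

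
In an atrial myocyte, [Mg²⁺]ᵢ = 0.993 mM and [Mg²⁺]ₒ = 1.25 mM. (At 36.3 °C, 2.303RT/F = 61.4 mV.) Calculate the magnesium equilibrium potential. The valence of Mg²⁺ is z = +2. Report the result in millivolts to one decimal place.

3.1 mV

E = (61.4/z) · log₁₀([Mg²⁺]_out/[Mg²⁺]_in) with z = +2.
= (61.4/2) · log₁₀(1.25/0.993) = 30.70 · log₁₀(1.259)
= 30.70 · (0.1000) = 3.07 mV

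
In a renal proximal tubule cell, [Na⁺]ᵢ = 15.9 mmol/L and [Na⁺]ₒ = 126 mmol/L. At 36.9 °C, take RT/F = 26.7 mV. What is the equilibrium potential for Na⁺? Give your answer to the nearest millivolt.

E = (26.7/z) · ln([Na⁺]_out/[Na⁺]_in) with z = +1.
= (26.7/1) · ln(126/15.9) = 26.70 · ln(7.925)
= 26.70 · (2.0700) = 55.27 mV

55 mV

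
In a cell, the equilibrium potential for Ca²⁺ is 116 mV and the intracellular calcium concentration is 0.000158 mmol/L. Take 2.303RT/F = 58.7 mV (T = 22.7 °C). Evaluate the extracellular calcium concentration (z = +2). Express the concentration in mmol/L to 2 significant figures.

Nernst: E = (58.7/2) · log₁₀([out]/[in]), so log₁₀([out]/[in]) = 116.0 × 2 / 58.7 = 3.9523.
[out]/[in] = 10^(3.9523) = 8960.
[out] = 8960 × 0.000158 = 1.416 mmol/L.

1.4 mmol/L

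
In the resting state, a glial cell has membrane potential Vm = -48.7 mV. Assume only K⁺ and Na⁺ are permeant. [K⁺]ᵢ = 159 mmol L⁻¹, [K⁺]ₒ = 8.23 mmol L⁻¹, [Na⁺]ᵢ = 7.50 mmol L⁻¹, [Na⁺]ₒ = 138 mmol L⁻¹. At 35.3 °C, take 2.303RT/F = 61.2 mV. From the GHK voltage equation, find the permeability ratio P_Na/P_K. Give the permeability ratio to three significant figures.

0.126

Let α = P_Na/P_K. GHK: Vm = 61.2·log₁₀[(Kₒ + α·Naₒ)/(Kᵢ + α·Naᵢ)].
10^(Vm/61.2) = 10^(-48.7/61.2) = 0.16005
So 0.16005·(Kᵢ + α·Naᵢ) = Kₒ + α·Naₒ → α = (0.16005·159.0 − 8.23) / (138.0 − 0.16005·7.5)
α = (25.45 − 8.23) / (138.0 − 1.2) = 17.22/136.8 = 0.1259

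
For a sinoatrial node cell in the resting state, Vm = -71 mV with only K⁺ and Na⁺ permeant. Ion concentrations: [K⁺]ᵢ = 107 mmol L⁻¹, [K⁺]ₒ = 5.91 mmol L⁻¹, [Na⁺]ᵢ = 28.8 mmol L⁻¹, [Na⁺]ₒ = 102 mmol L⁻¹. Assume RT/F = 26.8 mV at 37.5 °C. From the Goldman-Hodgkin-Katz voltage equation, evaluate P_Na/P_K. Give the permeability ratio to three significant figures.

Let α = P_Na/P_K. GHK: Vm = 26.8·ln[(Kₒ + α·Naₒ)/(Kᵢ + α·Naᵢ)].
e^(Vm/26.8) = e^(-71.0/26.8) = 0.070704
So 0.070704·(Kᵢ + α·Naᵢ) = Kₒ + α·Naₒ → α = (0.070704·107.0 − 5.91) / (102.0 − 0.070704·28.8)
α = (7.565 − 5.91) / (102.0 − 2.036) = 1.655/99.96 = 0.01656

0.0166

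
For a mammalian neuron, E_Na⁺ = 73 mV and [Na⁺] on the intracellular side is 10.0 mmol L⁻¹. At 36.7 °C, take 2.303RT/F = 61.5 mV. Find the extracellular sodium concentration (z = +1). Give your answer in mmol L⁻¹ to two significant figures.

150 mmol L⁻¹

Nernst: E = (61.5/1) · log₁₀([out]/[in]), so log₁₀([out]/[in]) = 73.0 × 1 / 61.5 = 1.1870.
[out]/[in] = 10^(1.1870) = 15.38.
[out] = 15.38 × 10.0 = 153.8 mmol L⁻¹.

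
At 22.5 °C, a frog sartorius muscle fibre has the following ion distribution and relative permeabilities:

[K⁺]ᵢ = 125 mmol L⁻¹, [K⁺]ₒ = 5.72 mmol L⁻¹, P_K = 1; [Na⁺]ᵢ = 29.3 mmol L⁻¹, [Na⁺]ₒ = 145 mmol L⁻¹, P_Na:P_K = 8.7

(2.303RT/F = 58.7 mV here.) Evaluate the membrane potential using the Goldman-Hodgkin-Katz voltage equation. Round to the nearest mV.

31 mV

Vm = 58.7 · log₁₀[(Σ P·[cation]ₒ + Σ P·[anion]ᵢ) / (Σ P·[cation]ᵢ + Σ P·[anion]ₒ)]
Numerator = 1×5.72 + 8.7×145 = 1267
Denominator = 1×125 + 8.7×29.3 = 379.9
Vm = 58.7 · log₁₀(3.3356) = 58.7 × (0.5232) = 30.71 mV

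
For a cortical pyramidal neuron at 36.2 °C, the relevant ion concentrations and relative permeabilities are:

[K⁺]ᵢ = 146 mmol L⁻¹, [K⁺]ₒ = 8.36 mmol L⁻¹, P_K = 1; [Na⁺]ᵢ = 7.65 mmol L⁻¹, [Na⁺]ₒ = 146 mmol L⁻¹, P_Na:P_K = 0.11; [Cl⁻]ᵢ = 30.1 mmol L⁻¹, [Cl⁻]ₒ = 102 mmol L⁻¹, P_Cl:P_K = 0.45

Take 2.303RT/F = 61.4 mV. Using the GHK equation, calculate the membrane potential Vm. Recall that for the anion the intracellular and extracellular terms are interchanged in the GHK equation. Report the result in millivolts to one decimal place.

-43.3 mV

Vm = 61.4 · log₁₀[(Σ P·[cation]ₒ + Σ P·[anion]ᵢ) / (Σ P·[cation]ᵢ + Σ P·[anion]ₒ)]
Numerator = 1×8.36 + 0.11×146 + 0.45×30.1 = 37.97
Denominator = 1×146 + 0.11×7.65 + 0.45×102 = 192.7
Vm = 61.4 · log₁₀(0.19697) = 61.4 × (-0.7056) = -43.32 mV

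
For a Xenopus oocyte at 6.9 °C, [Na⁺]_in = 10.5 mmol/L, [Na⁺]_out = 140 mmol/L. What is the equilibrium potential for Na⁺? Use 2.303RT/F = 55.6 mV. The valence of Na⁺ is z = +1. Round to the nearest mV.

63 mV

E = (55.6/z) · log₁₀([Na⁺]_out/[Na⁺]_in) with z = +1.
= (55.6/1) · log₁₀(140/10.5) = 55.60 · log₁₀(13.33)
= 55.60 · (1.1249) = 62.55 mV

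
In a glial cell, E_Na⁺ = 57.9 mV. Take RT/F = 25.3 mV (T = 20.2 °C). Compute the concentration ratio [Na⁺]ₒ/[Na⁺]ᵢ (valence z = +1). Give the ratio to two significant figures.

ln([out]/[in]) = E·z/(25.3) = 57.9 × 1 / 25.3 = 2.2885
[out]/[in] = e^(2.2885) = 9.861

9.9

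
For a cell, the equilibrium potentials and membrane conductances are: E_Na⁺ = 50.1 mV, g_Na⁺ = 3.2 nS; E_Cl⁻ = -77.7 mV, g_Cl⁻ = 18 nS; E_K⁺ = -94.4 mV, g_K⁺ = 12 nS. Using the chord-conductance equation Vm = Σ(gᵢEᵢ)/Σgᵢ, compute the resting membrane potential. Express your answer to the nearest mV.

Σ gᵢEᵢ = 3.2·(50.1) + 18·(-77.7) + 12·(-94.4) = -2371.08
Σ gᵢ = 3.2 + 18 + 12 = 33.2
Vm = -2371.08 / 33.2 = -71.42 mV

-71 mV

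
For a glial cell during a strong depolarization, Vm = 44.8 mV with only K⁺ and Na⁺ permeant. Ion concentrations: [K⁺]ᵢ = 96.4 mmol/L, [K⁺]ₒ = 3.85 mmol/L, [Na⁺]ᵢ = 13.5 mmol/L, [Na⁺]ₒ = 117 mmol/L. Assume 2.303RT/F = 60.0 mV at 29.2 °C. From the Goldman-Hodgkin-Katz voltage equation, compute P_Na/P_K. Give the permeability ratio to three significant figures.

12.8

Let α = P_Na/P_K. GHK: Vm = 60.0·log₁₀[(Kₒ + α·Naₒ)/(Kᵢ + α·Naᵢ)].
10^(Vm/60.0) = 10^(44.8/60.0) = 5.5804
So 5.5804·(Kᵢ + α·Naᵢ) = Kₒ + α·Naₒ → α = (5.5804·96.4 − 3.85) / (117.0 − 5.5804·13.5)
α = (538 − 3.85) / (117.0 − 75.34) = 534.1/41.66 = 12.82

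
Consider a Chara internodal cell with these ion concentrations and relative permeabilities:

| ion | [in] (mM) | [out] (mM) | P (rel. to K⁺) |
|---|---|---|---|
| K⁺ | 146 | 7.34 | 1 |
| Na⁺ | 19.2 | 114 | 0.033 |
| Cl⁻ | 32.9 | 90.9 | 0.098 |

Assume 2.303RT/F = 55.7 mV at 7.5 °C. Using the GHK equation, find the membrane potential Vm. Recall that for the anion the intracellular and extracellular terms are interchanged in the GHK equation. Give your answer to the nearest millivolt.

Vm = 55.7 · log₁₀[(Σ P·[cation]ₒ + Σ P·[anion]ᵢ) / (Σ P·[cation]ᵢ + Σ P·[anion]ₒ)]
Numerator = 1×7.34 + 0.033×114 + 0.098×32.9 = 14.33
Denominator = 1×146 + 0.033×19.2 + 0.098×90.9 = 155.5
Vm = 55.7 · log₁₀(0.092105) = 55.7 × (-1.0357) = -57.69 mV

-58 mV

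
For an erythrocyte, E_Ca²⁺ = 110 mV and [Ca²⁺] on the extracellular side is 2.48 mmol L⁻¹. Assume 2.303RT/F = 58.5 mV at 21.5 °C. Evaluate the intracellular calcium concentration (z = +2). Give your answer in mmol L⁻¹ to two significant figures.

Nernst: E = (58.5/2) · log₁₀([out]/[in]), so log₁₀([out]/[in]) = 110.0 × 2 / 58.5 = 3.7607.
[out]/[in] = 10^(3.7607) = 5763.
[in] = 2.48 / 5763 = 0.0004303 mmol L⁻¹.

0.00043 mmol L⁻¹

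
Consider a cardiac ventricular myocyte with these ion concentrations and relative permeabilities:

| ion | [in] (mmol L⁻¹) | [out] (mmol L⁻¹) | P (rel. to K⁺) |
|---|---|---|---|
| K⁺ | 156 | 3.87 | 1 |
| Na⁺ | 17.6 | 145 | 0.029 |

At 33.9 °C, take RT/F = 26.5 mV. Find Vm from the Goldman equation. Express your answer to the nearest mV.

Vm = 26.5 · ln[(Σ P·[cation]ₒ + Σ P·[anion]ᵢ) / (Σ P·[cation]ᵢ + Σ P·[anion]ₒ)]
Numerator = 1×3.87 + 0.029×145 = 8.075
Denominator = 1×156 + 0.029×17.6 = 156.5
Vm = 26.5 · ln(0.051594) = 26.5 × (-2.9643) = -78.56 mV

-79 mV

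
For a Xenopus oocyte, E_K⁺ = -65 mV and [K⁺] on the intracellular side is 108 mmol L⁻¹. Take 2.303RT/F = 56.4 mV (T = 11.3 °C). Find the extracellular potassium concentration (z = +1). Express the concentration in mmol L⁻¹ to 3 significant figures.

Nernst: E = (56.4/1) · log₁₀([out]/[in]), so log₁₀([out]/[in]) = -65.0 × 1 / 56.4 = -1.1525.
[out]/[in] = 10^(-1.1525) = 0.07039.
[out] = 0.07039 × 108 = 7.602 mmol L⁻¹.

7.60 mmol L⁻¹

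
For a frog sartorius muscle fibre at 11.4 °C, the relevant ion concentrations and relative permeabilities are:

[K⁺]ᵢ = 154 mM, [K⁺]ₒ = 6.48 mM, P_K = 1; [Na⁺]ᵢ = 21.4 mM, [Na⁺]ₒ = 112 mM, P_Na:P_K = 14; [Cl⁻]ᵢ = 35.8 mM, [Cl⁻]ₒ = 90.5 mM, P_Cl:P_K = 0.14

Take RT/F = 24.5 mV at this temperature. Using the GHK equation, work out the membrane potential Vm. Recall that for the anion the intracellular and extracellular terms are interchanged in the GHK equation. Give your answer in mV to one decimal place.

Vm = 24.5 · ln[(Σ P·[cation]ₒ + Σ P·[anion]ᵢ) / (Σ P·[cation]ᵢ + Σ P·[anion]ₒ)]
Numerator = 1×6.48 + 14×112 + 0.14×35.8 = 1579
Denominator = 1×154 + 14×21.4 + 0.14×90.5 = 466.3
Vm = 24.5 · ln(3.3875) = 24.5 × (1.2201) = 29.89 mV

29.9 mV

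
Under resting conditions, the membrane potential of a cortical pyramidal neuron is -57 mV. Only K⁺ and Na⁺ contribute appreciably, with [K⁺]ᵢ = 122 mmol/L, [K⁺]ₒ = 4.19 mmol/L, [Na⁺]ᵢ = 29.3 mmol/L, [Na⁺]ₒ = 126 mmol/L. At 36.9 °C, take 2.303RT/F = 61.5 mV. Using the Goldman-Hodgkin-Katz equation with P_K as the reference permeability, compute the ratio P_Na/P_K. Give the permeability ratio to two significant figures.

0.084

Let α = P_Na/P_K. GHK: Vm = 61.5·log₁₀[(Kₒ + α·Naₒ)/(Kᵢ + α·Naᵢ)].
10^(Vm/61.5) = 10^(-57.0/61.5) = 0.11835
So 0.11835·(Kᵢ + α·Naᵢ) = Kₒ + α·Naₒ → α = (0.11835·122.0 − 4.19) / (126.0 − 0.11835·29.3)
α = (14.44 − 4.19) / (126.0 − 3.468) = 10.25/122.5 = 0.08364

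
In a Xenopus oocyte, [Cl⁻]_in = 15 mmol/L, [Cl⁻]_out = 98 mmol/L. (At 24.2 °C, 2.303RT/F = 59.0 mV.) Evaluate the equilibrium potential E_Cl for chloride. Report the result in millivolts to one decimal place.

-48.1 mV

E = (59.0/z) · log₁₀([Cl⁻]_out/[Cl⁻]_in) with z = -1.
For an anion, dividing by z = -1 reverses the sign.
= (59.0/-1) · log₁₀(98/15) = -59.00 · log₁₀(6.533)
= -59.00 · (0.8151) = -48.09 mV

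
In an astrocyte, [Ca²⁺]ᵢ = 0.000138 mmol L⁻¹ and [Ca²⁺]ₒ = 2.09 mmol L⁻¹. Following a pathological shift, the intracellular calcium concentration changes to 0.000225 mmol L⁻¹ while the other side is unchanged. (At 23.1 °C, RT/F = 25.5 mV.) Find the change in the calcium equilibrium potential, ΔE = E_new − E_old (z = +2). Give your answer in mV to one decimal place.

E_old = (25.5/2)·ln(2.09/0.000138) = 122.72 mV
E_new = (25.5/2)·ln(2.09/0.000225) = 116.49 mV
ΔE = 116.49 − (122.72) = -6.23 mV

-6.2 mV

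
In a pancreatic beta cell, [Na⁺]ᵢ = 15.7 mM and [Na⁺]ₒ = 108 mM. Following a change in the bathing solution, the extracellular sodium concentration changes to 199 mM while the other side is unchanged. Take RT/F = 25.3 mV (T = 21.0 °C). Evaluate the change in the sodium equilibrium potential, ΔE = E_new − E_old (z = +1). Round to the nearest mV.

15 mV

E_old = (25.3/1)·ln(108/15.7) = 48.79 mV
E_new = (25.3/1)·ln(199/15.7) = 64.25 mV
ΔE = 64.25 − (48.79) = 15.46 mV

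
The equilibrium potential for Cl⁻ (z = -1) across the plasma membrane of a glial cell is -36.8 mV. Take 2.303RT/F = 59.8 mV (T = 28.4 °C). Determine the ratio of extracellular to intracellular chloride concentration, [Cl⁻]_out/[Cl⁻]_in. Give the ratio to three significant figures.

log₁₀([out]/[in]) = E·z/(59.8) = -36.8 × -1 / 59.8 = 0.6154
[out]/[in] = 10^(0.6154) = 4.125

4.12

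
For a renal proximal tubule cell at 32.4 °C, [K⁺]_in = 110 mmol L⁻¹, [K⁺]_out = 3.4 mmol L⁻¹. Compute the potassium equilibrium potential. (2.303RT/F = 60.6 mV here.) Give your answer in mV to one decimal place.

-91.5 mV

E = (60.6/z) · log₁₀([K⁺]_out/[K⁺]_in) with z = +1.
= (60.6/1) · log₁₀(3.4/110) = 60.60 · log₁₀(0.03091)
= 60.60 · (-1.5099) = -91.50 mV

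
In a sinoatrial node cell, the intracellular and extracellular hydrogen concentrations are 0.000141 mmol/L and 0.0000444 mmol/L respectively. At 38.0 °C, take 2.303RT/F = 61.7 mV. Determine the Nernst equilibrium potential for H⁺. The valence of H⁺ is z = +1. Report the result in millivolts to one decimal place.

E = (61.7/z) · log₁₀([H⁺]_out/[H⁺]_in) with z = +1.
= (61.7/1) · log₁₀(0.0000444/0.000141) = 61.70 · log₁₀(0.3149)
= 61.70 · (-0.5018) = -30.96 mV

-31.0 mV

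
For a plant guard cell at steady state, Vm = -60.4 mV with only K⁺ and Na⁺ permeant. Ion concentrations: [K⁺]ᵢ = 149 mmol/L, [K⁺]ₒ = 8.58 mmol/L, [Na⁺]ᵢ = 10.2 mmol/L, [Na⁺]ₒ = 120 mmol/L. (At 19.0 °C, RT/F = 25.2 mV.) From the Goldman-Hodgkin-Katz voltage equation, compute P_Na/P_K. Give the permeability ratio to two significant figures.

0.042

Let α = P_Na/P_K. GHK: Vm = 25.2·ln[(Kₒ + α·Naₒ)/(Kᵢ + α·Naᵢ)].
e^(Vm/25.2) = e^(-60.4/25.2) = 0.091006
So 0.091006·(Kᵢ + α·Naᵢ) = Kₒ + α·Naₒ → α = (0.091006·149.0 − 8.58) / (120.0 − 0.091006·10.2)
α = (13.56 − 8.58) / (120.0 − 0.9283) = 4.98/119.1 = 0.04182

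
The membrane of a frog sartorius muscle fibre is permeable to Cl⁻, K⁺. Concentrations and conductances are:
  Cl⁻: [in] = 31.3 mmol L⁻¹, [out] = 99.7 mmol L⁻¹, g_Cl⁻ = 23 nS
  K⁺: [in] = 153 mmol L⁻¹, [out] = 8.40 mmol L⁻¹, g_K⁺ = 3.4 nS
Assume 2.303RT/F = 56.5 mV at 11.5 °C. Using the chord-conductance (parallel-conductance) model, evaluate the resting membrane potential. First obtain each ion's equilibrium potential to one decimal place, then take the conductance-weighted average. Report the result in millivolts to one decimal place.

E_Cl⁻ = (56.5/-1)·log₁₀(99.7/31.3) = -28.4 mV
E_K⁺ = (56.5/1)·log₁₀(8.40/153) = -71.2 mV
Vm = (Σ gᵢEᵢ)/(Σ gᵢ) = (23·-28.4 + 3.4·-71.2) / (23 + 3.4)
= -895.28 / 26.4 = -33.91 mV

-33.9 mV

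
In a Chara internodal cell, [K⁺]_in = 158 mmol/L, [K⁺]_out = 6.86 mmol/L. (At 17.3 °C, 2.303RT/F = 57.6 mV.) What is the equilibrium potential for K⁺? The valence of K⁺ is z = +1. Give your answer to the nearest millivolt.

E = (57.6/z) · log₁₀([K⁺]_out/[K⁺]_in) with z = +1.
= (57.6/1) · log₁₀(6.86/158) = 57.60 · log₁₀(0.04342)
= 57.60 · (-1.3623) = -78.47 mV

-78 mV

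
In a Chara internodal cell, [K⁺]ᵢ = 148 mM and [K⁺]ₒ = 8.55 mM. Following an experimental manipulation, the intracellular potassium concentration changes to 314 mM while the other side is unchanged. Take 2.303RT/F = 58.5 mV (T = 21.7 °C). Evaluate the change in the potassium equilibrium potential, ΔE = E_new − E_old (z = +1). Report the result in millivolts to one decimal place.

-19.1 mV

E_old = (58.5/1)·log₁₀(8.55/148) = -72.44 mV
E_new = (58.5/1)·log₁₀(8.55/314) = -91.55 mV
ΔE = -91.55 − (-72.44) = -19.11 mV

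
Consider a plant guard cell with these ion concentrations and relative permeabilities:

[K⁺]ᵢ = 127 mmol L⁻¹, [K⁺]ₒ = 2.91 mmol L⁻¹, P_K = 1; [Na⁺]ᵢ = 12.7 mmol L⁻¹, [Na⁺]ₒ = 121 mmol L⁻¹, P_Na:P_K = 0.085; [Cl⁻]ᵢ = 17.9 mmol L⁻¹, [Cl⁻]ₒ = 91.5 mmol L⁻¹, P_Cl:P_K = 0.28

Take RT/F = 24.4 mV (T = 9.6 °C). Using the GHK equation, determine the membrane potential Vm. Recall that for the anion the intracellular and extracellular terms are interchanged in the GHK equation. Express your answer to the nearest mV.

Vm = 24.4 · ln[(Σ P·[cation]ₒ + Σ P·[anion]ᵢ) / (Σ P·[cation]ᵢ + Σ P·[anion]ₒ)]
Numerator = 1×2.91 + 0.085×121 + 0.28×17.9 = 18.21
Denominator = 1×127 + 0.085×12.7 + 0.28×91.5 = 153.7
Vm = 24.4 · ln(0.11846) = 24.4 × (-2.1332) = -52.05 mV

-52 mV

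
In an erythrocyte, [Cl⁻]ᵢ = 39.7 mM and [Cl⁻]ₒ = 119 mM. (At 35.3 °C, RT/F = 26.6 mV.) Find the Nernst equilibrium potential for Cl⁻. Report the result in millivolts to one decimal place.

E = (26.6/z) · ln([Cl⁻]_out/[Cl⁻]_in) with z = -1.
For an anion, dividing by z = -1 reverses the sign.
= (26.6/-1) · ln(119/39.7) = -26.60 · ln(2.997)
= -26.60 · (1.0978) = -29.20 mV

-29.2 mV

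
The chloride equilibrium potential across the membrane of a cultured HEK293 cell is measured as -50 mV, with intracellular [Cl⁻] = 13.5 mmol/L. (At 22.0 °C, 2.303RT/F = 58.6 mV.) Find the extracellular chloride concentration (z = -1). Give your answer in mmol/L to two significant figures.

96 mmol/L

Nernst: E = (58.6/-1) · log₁₀([out]/[in]), so log₁₀([out]/[in]) = -50.0 × -1 / 58.6 = 0.8532.
[out]/[in] = 10^(0.8532) = 7.133.
[out] = 7.133 × 13.5 = 96.29 mmol/L.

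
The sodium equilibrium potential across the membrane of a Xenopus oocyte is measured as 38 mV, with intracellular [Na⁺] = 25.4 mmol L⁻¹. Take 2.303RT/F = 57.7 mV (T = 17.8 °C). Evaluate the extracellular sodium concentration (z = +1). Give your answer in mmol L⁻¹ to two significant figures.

120 mmol L⁻¹

Nernst: E = (57.7/1) · log₁₀([out]/[in]), so log₁₀([out]/[in]) = 38.0 × 1 / 57.7 = 0.6586.
[out]/[in] = 10^(0.6586) = 4.556.
[out] = 4.556 × 25.4 = 115.7 mmol L⁻¹.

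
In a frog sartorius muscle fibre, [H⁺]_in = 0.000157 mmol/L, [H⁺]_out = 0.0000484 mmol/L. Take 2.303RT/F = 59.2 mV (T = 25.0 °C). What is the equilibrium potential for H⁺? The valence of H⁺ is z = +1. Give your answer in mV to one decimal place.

E = (59.2/z) · log₁₀([H⁺]_out/[H⁺]_in) with z = +1.
= (59.2/1) · log₁₀(0.0000484/0.000157) = 59.20 · log₁₀(0.3083)
= 59.20 · (-0.5111) = -30.25 mV

-30.3 mV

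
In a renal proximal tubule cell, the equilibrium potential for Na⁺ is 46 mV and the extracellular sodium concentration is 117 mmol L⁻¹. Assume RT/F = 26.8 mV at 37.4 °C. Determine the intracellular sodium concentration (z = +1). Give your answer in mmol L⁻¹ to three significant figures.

Nernst: E = (26.8/1) · ln([out]/[in]), so ln([out]/[in]) = 46.0 × 1 / 26.8 = 1.7164.
[out]/[in] = e^(1.7164) = 5.565.
[in] = 117 / 5.565 = 21.03 mmol L⁻¹.

21.0 mmol L⁻¹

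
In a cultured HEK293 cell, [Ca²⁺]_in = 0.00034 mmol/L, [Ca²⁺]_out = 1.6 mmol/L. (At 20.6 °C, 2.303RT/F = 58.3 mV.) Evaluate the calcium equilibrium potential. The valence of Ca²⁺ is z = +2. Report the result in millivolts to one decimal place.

E = (58.3/z) · log₁₀([Ca²⁺]_out/[Ca²⁺]_in) with z = +2.
= (58.3/2) · log₁₀(1.6/0.00034) = 29.15 · log₁₀(4706)
= 29.15 · (3.6726) = 107.06 mV

107.1 mV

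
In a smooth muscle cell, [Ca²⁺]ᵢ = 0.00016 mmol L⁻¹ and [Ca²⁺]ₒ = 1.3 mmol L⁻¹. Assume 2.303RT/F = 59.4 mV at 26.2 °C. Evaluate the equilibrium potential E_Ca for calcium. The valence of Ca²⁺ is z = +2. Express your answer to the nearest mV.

116 mV

E = (59.4/z) · log₁₀([Ca²⁺]_out/[Ca²⁺]_in) with z = +2.
= (59.4/2) · log₁₀(1.3/0.00016) = 29.70 · log₁₀(8125)
= 29.70 · (3.9098) = 116.12 mV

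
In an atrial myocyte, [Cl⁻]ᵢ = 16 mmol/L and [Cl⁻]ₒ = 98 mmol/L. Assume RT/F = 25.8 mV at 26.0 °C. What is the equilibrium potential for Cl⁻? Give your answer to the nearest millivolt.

E = (25.8/z) · ln([Cl⁻]_out/[Cl⁻]_in) with z = -1.
For an anion, dividing by z = -1 reverses the sign.
= (25.8/-1) · ln(98/16) = -25.80 · ln(6.125)
= -25.80 · (1.8124) = -46.76 mV

-47 mV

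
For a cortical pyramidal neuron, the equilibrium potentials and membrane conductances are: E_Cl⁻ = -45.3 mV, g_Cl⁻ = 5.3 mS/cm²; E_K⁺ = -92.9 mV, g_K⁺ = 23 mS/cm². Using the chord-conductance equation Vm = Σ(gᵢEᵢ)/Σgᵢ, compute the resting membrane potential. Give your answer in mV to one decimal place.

-84.0 mV

Σ gᵢEᵢ = 5.3·(-45.3) + 23·(-92.9) = -2376.79
Σ gᵢ = 5.3 + 23 = 28.3
Vm = -2376.79 / 28.3 = -83.99 mV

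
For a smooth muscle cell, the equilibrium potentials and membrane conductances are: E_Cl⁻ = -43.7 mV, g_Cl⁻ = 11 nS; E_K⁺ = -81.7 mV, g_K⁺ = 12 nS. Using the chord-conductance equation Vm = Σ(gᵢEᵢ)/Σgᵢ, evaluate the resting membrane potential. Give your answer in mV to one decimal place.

Σ gᵢEᵢ = 11·(-43.7) + 12·(-81.7) = -1461.10
Σ gᵢ = 11 + 12 = 23
Vm = -1461.10 / 23 = -63.53 mV

-63.5 mV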